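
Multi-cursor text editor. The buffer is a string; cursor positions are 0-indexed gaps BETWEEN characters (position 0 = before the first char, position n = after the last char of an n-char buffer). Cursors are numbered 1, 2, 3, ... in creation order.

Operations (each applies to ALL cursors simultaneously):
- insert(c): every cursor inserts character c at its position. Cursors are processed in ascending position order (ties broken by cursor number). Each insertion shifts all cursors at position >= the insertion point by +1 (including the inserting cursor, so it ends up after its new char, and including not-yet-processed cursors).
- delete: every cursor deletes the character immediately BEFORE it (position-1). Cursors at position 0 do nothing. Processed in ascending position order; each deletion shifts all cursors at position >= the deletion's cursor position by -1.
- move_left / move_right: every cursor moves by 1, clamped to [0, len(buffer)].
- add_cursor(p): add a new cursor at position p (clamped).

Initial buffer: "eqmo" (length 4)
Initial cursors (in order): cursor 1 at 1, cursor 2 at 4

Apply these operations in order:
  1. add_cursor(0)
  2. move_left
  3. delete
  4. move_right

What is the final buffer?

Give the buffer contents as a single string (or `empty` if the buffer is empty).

Answer: eqo

Derivation:
After op 1 (add_cursor(0)): buffer="eqmo" (len 4), cursors c3@0 c1@1 c2@4, authorship ....
After op 2 (move_left): buffer="eqmo" (len 4), cursors c1@0 c3@0 c2@3, authorship ....
After op 3 (delete): buffer="eqo" (len 3), cursors c1@0 c3@0 c2@2, authorship ...
After op 4 (move_right): buffer="eqo" (len 3), cursors c1@1 c3@1 c2@3, authorship ...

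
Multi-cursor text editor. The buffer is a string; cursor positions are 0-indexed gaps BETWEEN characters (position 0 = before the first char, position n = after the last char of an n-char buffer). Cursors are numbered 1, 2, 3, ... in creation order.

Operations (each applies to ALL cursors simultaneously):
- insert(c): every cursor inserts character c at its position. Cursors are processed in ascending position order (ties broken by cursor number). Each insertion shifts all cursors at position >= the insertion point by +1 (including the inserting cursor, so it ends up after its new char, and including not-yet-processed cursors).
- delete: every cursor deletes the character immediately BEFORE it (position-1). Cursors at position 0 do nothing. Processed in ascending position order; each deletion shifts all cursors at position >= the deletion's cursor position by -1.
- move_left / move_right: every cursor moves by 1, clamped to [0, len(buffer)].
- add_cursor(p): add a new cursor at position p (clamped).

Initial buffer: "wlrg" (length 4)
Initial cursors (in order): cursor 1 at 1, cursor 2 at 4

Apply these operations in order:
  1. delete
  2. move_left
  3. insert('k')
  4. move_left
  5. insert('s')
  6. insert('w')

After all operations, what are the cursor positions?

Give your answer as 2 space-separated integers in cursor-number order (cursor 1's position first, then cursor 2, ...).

Answer: 2 6

Derivation:
After op 1 (delete): buffer="lr" (len 2), cursors c1@0 c2@2, authorship ..
After op 2 (move_left): buffer="lr" (len 2), cursors c1@0 c2@1, authorship ..
After op 3 (insert('k')): buffer="klkr" (len 4), cursors c1@1 c2@3, authorship 1.2.
After op 4 (move_left): buffer="klkr" (len 4), cursors c1@0 c2@2, authorship 1.2.
After op 5 (insert('s')): buffer="sklskr" (len 6), cursors c1@1 c2@4, authorship 11.22.
After op 6 (insert('w')): buffer="swklswkr" (len 8), cursors c1@2 c2@6, authorship 111.222.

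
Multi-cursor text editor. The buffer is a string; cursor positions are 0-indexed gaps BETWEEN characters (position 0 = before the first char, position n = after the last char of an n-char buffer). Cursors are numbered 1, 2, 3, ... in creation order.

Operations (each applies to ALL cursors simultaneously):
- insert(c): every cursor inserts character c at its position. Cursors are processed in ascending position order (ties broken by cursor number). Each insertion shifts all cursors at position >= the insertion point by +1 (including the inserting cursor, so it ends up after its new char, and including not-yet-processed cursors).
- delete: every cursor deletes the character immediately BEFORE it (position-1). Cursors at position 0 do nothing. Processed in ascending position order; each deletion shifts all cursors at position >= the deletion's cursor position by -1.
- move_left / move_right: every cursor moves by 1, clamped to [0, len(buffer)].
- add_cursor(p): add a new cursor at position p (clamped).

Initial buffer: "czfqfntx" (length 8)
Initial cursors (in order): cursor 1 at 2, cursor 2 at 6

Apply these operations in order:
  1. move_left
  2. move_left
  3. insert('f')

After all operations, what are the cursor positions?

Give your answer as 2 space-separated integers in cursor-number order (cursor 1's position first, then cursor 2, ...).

After op 1 (move_left): buffer="czfqfntx" (len 8), cursors c1@1 c2@5, authorship ........
After op 2 (move_left): buffer="czfqfntx" (len 8), cursors c1@0 c2@4, authorship ........
After op 3 (insert('f')): buffer="fczfqffntx" (len 10), cursors c1@1 c2@6, authorship 1....2....

Answer: 1 6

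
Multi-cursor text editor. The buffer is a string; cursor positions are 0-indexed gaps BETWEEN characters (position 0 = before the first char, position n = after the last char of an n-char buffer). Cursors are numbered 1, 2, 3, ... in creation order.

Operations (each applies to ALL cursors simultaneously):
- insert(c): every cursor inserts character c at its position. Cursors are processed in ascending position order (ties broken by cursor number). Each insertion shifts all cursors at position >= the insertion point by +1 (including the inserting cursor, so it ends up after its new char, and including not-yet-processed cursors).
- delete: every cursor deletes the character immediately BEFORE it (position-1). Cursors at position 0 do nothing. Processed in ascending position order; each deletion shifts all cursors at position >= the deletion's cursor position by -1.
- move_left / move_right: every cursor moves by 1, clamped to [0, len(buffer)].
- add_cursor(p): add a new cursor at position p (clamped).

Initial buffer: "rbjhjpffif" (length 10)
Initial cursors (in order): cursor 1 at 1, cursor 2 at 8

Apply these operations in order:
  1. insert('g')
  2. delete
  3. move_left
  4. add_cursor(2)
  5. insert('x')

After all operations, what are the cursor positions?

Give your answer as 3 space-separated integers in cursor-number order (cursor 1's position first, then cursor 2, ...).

Answer: 1 10 4

Derivation:
After op 1 (insert('g')): buffer="rgbjhjpffgif" (len 12), cursors c1@2 c2@10, authorship .1.......2..
After op 2 (delete): buffer="rbjhjpffif" (len 10), cursors c1@1 c2@8, authorship ..........
After op 3 (move_left): buffer="rbjhjpffif" (len 10), cursors c1@0 c2@7, authorship ..........
After op 4 (add_cursor(2)): buffer="rbjhjpffif" (len 10), cursors c1@0 c3@2 c2@7, authorship ..........
After op 5 (insert('x')): buffer="xrbxjhjpfxfif" (len 13), cursors c1@1 c3@4 c2@10, authorship 1..3.....2...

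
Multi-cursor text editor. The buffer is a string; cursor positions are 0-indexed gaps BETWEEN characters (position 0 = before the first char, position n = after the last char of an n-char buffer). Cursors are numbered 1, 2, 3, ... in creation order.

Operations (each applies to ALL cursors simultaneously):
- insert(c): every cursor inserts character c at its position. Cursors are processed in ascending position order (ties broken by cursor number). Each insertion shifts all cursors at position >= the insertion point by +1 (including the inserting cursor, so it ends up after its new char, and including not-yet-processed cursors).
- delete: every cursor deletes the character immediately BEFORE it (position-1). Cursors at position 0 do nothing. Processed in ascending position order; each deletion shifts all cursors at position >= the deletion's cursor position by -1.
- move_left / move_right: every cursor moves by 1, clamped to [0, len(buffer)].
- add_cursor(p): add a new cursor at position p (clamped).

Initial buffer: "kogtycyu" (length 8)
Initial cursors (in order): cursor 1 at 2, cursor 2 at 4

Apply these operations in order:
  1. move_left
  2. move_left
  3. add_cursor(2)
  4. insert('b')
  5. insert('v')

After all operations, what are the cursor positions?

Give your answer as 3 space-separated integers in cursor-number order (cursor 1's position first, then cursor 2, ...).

Answer: 2 8 8

Derivation:
After op 1 (move_left): buffer="kogtycyu" (len 8), cursors c1@1 c2@3, authorship ........
After op 2 (move_left): buffer="kogtycyu" (len 8), cursors c1@0 c2@2, authorship ........
After op 3 (add_cursor(2)): buffer="kogtycyu" (len 8), cursors c1@0 c2@2 c3@2, authorship ........
After op 4 (insert('b')): buffer="bkobbgtycyu" (len 11), cursors c1@1 c2@5 c3@5, authorship 1..23......
After op 5 (insert('v')): buffer="bvkobbvvgtycyu" (len 14), cursors c1@2 c2@8 c3@8, authorship 11..2323......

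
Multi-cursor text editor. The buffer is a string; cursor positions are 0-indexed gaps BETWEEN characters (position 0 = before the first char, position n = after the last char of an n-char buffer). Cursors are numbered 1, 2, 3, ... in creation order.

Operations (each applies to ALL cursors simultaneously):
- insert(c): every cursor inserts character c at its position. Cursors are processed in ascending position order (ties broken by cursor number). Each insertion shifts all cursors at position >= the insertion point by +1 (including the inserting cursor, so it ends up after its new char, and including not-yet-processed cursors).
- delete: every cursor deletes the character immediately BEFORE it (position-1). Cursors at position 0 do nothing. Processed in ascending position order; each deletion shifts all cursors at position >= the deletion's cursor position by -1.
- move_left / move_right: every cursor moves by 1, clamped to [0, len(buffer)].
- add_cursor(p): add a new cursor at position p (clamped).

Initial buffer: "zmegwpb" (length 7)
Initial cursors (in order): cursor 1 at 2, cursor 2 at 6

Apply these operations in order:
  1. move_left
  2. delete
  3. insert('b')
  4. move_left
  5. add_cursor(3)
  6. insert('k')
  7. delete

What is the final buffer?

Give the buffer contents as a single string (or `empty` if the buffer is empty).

Answer: bmegbpb

Derivation:
After op 1 (move_left): buffer="zmegwpb" (len 7), cursors c1@1 c2@5, authorship .......
After op 2 (delete): buffer="megpb" (len 5), cursors c1@0 c2@3, authorship .....
After op 3 (insert('b')): buffer="bmegbpb" (len 7), cursors c1@1 c2@5, authorship 1...2..
After op 4 (move_left): buffer="bmegbpb" (len 7), cursors c1@0 c2@4, authorship 1...2..
After op 5 (add_cursor(3)): buffer="bmegbpb" (len 7), cursors c1@0 c3@3 c2@4, authorship 1...2..
After op 6 (insert('k')): buffer="kbmekgkbpb" (len 10), cursors c1@1 c3@5 c2@7, authorship 11..3.22..
After op 7 (delete): buffer="bmegbpb" (len 7), cursors c1@0 c3@3 c2@4, authorship 1...2..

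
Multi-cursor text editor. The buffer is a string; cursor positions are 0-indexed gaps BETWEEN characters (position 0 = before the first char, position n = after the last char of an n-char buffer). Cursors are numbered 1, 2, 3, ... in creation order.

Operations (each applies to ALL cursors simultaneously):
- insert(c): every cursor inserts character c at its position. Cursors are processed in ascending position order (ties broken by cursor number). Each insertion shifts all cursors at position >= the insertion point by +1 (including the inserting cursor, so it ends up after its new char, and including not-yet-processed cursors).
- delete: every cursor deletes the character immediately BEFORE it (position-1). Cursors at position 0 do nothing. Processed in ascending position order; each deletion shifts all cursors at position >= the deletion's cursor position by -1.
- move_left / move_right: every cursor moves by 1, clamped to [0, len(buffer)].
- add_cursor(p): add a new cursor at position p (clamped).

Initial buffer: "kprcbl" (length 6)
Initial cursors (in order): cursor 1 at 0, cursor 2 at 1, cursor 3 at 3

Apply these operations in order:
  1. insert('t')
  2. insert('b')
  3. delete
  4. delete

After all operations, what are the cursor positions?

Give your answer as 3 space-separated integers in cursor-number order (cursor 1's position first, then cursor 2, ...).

Answer: 0 1 3

Derivation:
After op 1 (insert('t')): buffer="tktprtcbl" (len 9), cursors c1@1 c2@3 c3@6, authorship 1.2..3...
After op 2 (insert('b')): buffer="tbktbprtbcbl" (len 12), cursors c1@2 c2@5 c3@9, authorship 11.22..33...
After op 3 (delete): buffer="tktprtcbl" (len 9), cursors c1@1 c2@3 c3@6, authorship 1.2..3...
After op 4 (delete): buffer="kprcbl" (len 6), cursors c1@0 c2@1 c3@3, authorship ......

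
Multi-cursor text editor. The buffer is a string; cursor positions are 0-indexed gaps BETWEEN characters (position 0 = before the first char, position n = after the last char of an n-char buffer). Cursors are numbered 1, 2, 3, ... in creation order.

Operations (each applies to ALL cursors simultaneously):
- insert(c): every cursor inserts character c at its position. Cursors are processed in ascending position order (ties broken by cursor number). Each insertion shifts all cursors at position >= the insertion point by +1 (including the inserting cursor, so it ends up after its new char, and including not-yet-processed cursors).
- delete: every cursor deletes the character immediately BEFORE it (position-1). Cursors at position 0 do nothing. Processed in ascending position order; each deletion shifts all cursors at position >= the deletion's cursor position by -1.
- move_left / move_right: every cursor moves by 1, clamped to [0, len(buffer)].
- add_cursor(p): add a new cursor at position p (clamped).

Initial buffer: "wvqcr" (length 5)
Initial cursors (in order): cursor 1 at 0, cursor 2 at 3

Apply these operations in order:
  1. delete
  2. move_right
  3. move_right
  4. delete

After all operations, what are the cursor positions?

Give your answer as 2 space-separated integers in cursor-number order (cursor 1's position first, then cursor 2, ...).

Answer: 1 2

Derivation:
After op 1 (delete): buffer="wvcr" (len 4), cursors c1@0 c2@2, authorship ....
After op 2 (move_right): buffer="wvcr" (len 4), cursors c1@1 c2@3, authorship ....
After op 3 (move_right): buffer="wvcr" (len 4), cursors c1@2 c2@4, authorship ....
After op 4 (delete): buffer="wc" (len 2), cursors c1@1 c2@2, authorship ..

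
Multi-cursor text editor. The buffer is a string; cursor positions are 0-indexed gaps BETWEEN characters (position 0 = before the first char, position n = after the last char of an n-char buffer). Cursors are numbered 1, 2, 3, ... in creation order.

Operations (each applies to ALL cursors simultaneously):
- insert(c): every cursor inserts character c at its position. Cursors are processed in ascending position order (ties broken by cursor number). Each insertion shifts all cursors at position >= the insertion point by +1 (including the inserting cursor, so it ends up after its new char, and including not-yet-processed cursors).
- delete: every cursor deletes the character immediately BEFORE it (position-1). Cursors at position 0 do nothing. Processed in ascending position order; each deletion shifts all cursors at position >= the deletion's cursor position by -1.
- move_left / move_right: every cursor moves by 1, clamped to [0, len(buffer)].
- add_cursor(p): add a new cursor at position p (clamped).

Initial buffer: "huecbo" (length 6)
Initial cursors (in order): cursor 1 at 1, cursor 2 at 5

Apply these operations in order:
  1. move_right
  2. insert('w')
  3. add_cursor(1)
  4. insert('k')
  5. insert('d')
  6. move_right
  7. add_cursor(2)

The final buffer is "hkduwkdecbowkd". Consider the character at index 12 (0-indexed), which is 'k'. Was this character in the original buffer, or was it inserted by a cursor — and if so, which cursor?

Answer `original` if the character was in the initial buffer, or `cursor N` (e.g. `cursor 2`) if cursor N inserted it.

Answer: cursor 2

Derivation:
After op 1 (move_right): buffer="huecbo" (len 6), cursors c1@2 c2@6, authorship ......
After op 2 (insert('w')): buffer="huwecbow" (len 8), cursors c1@3 c2@8, authorship ..1....2
After op 3 (add_cursor(1)): buffer="huwecbow" (len 8), cursors c3@1 c1@3 c2@8, authorship ..1....2
After op 4 (insert('k')): buffer="hkuwkecbowk" (len 11), cursors c3@2 c1@5 c2@11, authorship .3.11....22
After op 5 (insert('d')): buffer="hkduwkdecbowkd" (len 14), cursors c3@3 c1@7 c2@14, authorship .33.111....222
After op 6 (move_right): buffer="hkduwkdecbowkd" (len 14), cursors c3@4 c1@8 c2@14, authorship .33.111....222
After op 7 (add_cursor(2)): buffer="hkduwkdecbowkd" (len 14), cursors c4@2 c3@4 c1@8 c2@14, authorship .33.111....222
Authorship (.=original, N=cursor N): . 3 3 . 1 1 1 . . . . 2 2 2
Index 12: author = 2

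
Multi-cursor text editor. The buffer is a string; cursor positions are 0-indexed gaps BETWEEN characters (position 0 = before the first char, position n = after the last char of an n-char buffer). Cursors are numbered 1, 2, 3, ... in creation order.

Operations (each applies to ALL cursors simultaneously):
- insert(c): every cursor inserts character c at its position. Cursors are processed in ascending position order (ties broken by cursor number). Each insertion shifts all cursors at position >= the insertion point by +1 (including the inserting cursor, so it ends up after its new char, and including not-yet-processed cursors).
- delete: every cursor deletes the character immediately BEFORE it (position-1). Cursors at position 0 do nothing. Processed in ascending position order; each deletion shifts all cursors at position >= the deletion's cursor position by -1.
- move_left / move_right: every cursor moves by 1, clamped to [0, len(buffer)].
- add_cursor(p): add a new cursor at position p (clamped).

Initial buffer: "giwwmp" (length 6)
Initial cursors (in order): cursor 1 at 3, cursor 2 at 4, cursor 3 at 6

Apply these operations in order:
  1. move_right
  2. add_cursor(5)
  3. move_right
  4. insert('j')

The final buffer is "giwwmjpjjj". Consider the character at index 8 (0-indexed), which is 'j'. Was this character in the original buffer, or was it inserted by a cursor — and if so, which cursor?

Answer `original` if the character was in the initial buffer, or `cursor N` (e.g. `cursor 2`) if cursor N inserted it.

After op 1 (move_right): buffer="giwwmp" (len 6), cursors c1@4 c2@5 c3@6, authorship ......
After op 2 (add_cursor(5)): buffer="giwwmp" (len 6), cursors c1@4 c2@5 c4@5 c3@6, authorship ......
After op 3 (move_right): buffer="giwwmp" (len 6), cursors c1@5 c2@6 c3@6 c4@6, authorship ......
After op 4 (insert('j')): buffer="giwwmjpjjj" (len 10), cursors c1@6 c2@10 c3@10 c4@10, authorship .....1.234
Authorship (.=original, N=cursor N): . . . . . 1 . 2 3 4
Index 8: author = 3

Answer: cursor 3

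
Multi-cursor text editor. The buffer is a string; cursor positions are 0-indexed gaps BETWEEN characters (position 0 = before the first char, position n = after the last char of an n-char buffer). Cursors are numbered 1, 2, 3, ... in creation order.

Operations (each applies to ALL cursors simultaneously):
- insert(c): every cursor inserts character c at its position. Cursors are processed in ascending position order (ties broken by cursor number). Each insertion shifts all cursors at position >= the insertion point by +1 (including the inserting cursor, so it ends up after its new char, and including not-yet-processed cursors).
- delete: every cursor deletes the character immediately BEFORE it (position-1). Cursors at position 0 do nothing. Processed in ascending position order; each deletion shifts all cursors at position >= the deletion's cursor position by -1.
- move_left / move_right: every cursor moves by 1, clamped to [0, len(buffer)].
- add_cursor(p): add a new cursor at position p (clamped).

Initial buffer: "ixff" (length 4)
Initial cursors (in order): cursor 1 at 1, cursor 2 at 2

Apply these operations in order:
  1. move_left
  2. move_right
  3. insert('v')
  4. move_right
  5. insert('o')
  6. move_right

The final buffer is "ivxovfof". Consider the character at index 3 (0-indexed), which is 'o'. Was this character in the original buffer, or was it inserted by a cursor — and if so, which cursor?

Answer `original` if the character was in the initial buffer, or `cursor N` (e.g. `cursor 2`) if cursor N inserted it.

Answer: cursor 1

Derivation:
After op 1 (move_left): buffer="ixff" (len 4), cursors c1@0 c2@1, authorship ....
After op 2 (move_right): buffer="ixff" (len 4), cursors c1@1 c2@2, authorship ....
After op 3 (insert('v')): buffer="ivxvff" (len 6), cursors c1@2 c2@4, authorship .1.2..
After op 4 (move_right): buffer="ivxvff" (len 6), cursors c1@3 c2@5, authorship .1.2..
After op 5 (insert('o')): buffer="ivxovfof" (len 8), cursors c1@4 c2@7, authorship .1.12.2.
After op 6 (move_right): buffer="ivxovfof" (len 8), cursors c1@5 c2@8, authorship .1.12.2.
Authorship (.=original, N=cursor N): . 1 . 1 2 . 2 .
Index 3: author = 1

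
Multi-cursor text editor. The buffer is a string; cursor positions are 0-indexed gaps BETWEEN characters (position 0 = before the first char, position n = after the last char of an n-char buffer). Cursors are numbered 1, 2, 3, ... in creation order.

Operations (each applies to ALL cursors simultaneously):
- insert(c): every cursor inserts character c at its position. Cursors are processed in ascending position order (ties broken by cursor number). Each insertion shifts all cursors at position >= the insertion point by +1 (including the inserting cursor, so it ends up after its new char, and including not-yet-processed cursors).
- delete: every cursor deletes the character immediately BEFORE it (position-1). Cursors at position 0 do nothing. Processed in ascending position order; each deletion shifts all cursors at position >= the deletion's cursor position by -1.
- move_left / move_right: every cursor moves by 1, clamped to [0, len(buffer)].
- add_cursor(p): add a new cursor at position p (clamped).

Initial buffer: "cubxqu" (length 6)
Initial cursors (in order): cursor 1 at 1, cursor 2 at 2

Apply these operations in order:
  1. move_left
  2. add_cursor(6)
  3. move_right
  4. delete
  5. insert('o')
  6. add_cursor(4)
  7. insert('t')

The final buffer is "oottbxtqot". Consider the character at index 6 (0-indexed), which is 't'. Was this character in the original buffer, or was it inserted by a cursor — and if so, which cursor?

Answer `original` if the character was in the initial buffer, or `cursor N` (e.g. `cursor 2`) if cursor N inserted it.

After op 1 (move_left): buffer="cubxqu" (len 6), cursors c1@0 c2@1, authorship ......
After op 2 (add_cursor(6)): buffer="cubxqu" (len 6), cursors c1@0 c2@1 c3@6, authorship ......
After op 3 (move_right): buffer="cubxqu" (len 6), cursors c1@1 c2@2 c3@6, authorship ......
After op 4 (delete): buffer="bxq" (len 3), cursors c1@0 c2@0 c3@3, authorship ...
After op 5 (insert('o')): buffer="oobxqo" (len 6), cursors c1@2 c2@2 c3@6, authorship 12...3
After op 6 (add_cursor(4)): buffer="oobxqo" (len 6), cursors c1@2 c2@2 c4@4 c3@6, authorship 12...3
After op 7 (insert('t')): buffer="oottbxtqot" (len 10), cursors c1@4 c2@4 c4@7 c3@10, authorship 1212..4.33
Authorship (.=original, N=cursor N): 1 2 1 2 . . 4 . 3 3
Index 6: author = 4

Answer: cursor 4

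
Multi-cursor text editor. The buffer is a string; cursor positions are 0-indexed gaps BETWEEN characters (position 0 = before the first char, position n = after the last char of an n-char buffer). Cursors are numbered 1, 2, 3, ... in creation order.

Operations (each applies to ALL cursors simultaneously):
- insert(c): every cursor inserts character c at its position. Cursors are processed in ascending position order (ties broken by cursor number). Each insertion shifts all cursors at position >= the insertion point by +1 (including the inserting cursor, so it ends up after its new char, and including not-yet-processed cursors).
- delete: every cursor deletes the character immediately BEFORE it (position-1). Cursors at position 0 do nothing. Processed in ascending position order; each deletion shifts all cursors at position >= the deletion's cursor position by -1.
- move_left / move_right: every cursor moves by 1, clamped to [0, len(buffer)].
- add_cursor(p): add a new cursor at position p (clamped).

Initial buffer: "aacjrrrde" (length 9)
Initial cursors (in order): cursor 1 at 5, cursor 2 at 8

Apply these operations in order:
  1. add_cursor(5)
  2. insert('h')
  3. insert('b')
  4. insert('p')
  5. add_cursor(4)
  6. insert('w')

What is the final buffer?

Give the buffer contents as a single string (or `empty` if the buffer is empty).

After op 1 (add_cursor(5)): buffer="aacjrrrde" (len 9), cursors c1@5 c3@5 c2@8, authorship .........
After op 2 (insert('h')): buffer="aacjrhhrrdhe" (len 12), cursors c1@7 c3@7 c2@11, authorship .....13...2.
After op 3 (insert('b')): buffer="aacjrhhbbrrdhbe" (len 15), cursors c1@9 c3@9 c2@14, authorship .....1313...22.
After op 4 (insert('p')): buffer="aacjrhhbbpprrdhbpe" (len 18), cursors c1@11 c3@11 c2@17, authorship .....131313...222.
After op 5 (add_cursor(4)): buffer="aacjrhhbbpprrdhbpe" (len 18), cursors c4@4 c1@11 c3@11 c2@17, authorship .....131313...222.
After op 6 (insert('w')): buffer="aacjwrhhbbppwwrrdhbpwe" (len 22), cursors c4@5 c1@14 c3@14 c2@21, authorship ....4.13131313...2222.

Answer: aacjwrhhbbppwwrrdhbpwe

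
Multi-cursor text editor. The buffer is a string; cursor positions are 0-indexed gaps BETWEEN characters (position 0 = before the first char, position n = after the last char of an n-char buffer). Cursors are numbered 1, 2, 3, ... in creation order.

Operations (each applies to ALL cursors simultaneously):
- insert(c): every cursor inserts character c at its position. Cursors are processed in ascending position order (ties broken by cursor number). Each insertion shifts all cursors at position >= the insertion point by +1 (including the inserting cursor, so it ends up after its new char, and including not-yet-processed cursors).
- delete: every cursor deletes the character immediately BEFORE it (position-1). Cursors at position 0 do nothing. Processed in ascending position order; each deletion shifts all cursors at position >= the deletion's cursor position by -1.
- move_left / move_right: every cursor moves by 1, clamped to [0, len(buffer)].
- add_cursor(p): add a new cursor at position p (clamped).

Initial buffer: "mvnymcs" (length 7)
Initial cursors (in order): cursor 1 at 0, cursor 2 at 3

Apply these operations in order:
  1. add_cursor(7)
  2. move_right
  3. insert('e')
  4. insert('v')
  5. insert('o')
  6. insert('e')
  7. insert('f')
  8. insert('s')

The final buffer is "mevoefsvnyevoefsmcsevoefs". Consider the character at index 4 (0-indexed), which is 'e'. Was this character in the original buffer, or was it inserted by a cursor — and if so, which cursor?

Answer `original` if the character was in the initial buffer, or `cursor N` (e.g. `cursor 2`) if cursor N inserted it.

After op 1 (add_cursor(7)): buffer="mvnymcs" (len 7), cursors c1@0 c2@3 c3@7, authorship .......
After op 2 (move_right): buffer="mvnymcs" (len 7), cursors c1@1 c2@4 c3@7, authorship .......
After op 3 (insert('e')): buffer="mevnyemcse" (len 10), cursors c1@2 c2@6 c3@10, authorship .1...2...3
After op 4 (insert('v')): buffer="mevvnyevmcsev" (len 13), cursors c1@3 c2@8 c3@13, authorship .11...22...33
After op 5 (insert('o')): buffer="mevovnyevomcsevo" (len 16), cursors c1@4 c2@10 c3@16, authorship .111...222...333
After op 6 (insert('e')): buffer="mevoevnyevoemcsevoe" (len 19), cursors c1@5 c2@12 c3@19, authorship .1111...2222...3333
After op 7 (insert('f')): buffer="mevoefvnyevoefmcsevoef" (len 22), cursors c1@6 c2@14 c3@22, authorship .11111...22222...33333
After op 8 (insert('s')): buffer="mevoefsvnyevoefsmcsevoefs" (len 25), cursors c1@7 c2@16 c3@25, authorship .111111...222222...333333
Authorship (.=original, N=cursor N): . 1 1 1 1 1 1 . . . 2 2 2 2 2 2 . . . 3 3 3 3 3 3
Index 4: author = 1

Answer: cursor 1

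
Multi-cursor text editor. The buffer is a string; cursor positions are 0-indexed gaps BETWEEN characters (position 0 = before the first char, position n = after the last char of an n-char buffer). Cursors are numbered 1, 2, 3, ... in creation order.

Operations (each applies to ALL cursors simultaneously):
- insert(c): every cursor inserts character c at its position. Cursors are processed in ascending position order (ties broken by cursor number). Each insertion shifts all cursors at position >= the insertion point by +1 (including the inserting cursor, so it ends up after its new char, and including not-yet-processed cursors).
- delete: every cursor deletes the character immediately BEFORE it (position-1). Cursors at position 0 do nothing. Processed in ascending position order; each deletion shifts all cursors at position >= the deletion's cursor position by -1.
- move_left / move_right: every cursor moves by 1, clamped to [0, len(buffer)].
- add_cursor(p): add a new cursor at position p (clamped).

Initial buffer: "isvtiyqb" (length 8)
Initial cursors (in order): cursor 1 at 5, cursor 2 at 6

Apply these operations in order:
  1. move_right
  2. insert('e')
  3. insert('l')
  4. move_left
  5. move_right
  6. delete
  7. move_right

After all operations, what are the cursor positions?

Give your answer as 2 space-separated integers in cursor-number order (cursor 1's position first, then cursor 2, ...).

Answer: 8 10

Derivation:
After op 1 (move_right): buffer="isvtiyqb" (len 8), cursors c1@6 c2@7, authorship ........
After op 2 (insert('e')): buffer="isvtiyeqeb" (len 10), cursors c1@7 c2@9, authorship ......1.2.
After op 3 (insert('l')): buffer="isvtiyelqelb" (len 12), cursors c1@8 c2@11, authorship ......11.22.
After op 4 (move_left): buffer="isvtiyelqelb" (len 12), cursors c1@7 c2@10, authorship ......11.22.
After op 5 (move_right): buffer="isvtiyelqelb" (len 12), cursors c1@8 c2@11, authorship ......11.22.
After op 6 (delete): buffer="isvtiyeqeb" (len 10), cursors c1@7 c2@9, authorship ......1.2.
After op 7 (move_right): buffer="isvtiyeqeb" (len 10), cursors c1@8 c2@10, authorship ......1.2.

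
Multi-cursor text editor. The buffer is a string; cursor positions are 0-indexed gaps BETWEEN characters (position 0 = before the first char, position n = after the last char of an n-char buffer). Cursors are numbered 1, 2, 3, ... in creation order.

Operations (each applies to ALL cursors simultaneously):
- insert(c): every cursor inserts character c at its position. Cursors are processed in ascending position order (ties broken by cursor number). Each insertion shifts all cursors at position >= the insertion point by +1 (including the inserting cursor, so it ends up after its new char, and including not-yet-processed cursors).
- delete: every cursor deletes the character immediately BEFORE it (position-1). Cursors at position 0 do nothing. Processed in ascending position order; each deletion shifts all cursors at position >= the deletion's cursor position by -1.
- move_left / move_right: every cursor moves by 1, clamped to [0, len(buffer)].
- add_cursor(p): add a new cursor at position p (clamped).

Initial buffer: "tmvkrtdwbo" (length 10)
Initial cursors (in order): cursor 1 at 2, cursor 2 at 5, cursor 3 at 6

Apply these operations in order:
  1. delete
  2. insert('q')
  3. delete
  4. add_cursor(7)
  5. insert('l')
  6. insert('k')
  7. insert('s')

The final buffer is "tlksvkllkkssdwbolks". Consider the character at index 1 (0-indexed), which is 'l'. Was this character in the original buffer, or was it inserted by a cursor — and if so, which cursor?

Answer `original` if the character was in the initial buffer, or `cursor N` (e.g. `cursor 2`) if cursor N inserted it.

Answer: cursor 1

Derivation:
After op 1 (delete): buffer="tvkdwbo" (len 7), cursors c1@1 c2@3 c3@3, authorship .......
After op 2 (insert('q')): buffer="tqvkqqdwbo" (len 10), cursors c1@2 c2@6 c3@6, authorship .1..23....
After op 3 (delete): buffer="tvkdwbo" (len 7), cursors c1@1 c2@3 c3@3, authorship .......
After op 4 (add_cursor(7)): buffer="tvkdwbo" (len 7), cursors c1@1 c2@3 c3@3 c4@7, authorship .......
After op 5 (insert('l')): buffer="tlvklldwbol" (len 11), cursors c1@2 c2@6 c3@6 c4@11, authorship .1..23....4
After op 6 (insert('k')): buffer="tlkvkllkkdwbolk" (len 15), cursors c1@3 c2@9 c3@9 c4@15, authorship .11..2323....44
After op 7 (insert('s')): buffer="tlksvkllkkssdwbolks" (len 19), cursors c1@4 c2@12 c3@12 c4@19, authorship .111..232323....444
Authorship (.=original, N=cursor N): . 1 1 1 . . 2 3 2 3 2 3 . . . . 4 4 4
Index 1: author = 1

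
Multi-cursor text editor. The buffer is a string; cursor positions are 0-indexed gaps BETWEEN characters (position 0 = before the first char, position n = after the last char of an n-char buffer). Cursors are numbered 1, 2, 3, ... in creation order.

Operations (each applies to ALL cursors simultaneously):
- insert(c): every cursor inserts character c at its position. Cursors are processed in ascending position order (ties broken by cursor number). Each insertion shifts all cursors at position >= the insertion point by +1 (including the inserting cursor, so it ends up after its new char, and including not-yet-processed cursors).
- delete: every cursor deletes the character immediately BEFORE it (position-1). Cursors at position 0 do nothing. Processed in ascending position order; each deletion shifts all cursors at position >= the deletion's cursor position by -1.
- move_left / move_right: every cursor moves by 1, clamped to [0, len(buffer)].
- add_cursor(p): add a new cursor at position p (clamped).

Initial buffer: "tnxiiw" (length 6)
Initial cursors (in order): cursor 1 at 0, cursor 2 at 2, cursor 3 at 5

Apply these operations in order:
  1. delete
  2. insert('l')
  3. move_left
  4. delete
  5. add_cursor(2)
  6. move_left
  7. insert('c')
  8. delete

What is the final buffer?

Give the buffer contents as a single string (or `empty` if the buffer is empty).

After op 1 (delete): buffer="txiw" (len 4), cursors c1@0 c2@1 c3@3, authorship ....
After op 2 (insert('l')): buffer="ltlxilw" (len 7), cursors c1@1 c2@3 c3@6, authorship 1.2..3.
After op 3 (move_left): buffer="ltlxilw" (len 7), cursors c1@0 c2@2 c3@5, authorship 1.2..3.
After op 4 (delete): buffer="llxlw" (len 5), cursors c1@0 c2@1 c3@3, authorship 12.3.
After op 5 (add_cursor(2)): buffer="llxlw" (len 5), cursors c1@0 c2@1 c4@2 c3@3, authorship 12.3.
After op 6 (move_left): buffer="llxlw" (len 5), cursors c1@0 c2@0 c4@1 c3@2, authorship 12.3.
After op 7 (insert('c')): buffer="cclclcxlw" (len 9), cursors c1@2 c2@2 c4@4 c3@6, authorship 121423.3.
After op 8 (delete): buffer="llxlw" (len 5), cursors c1@0 c2@0 c4@1 c3@2, authorship 12.3.

Answer: llxlw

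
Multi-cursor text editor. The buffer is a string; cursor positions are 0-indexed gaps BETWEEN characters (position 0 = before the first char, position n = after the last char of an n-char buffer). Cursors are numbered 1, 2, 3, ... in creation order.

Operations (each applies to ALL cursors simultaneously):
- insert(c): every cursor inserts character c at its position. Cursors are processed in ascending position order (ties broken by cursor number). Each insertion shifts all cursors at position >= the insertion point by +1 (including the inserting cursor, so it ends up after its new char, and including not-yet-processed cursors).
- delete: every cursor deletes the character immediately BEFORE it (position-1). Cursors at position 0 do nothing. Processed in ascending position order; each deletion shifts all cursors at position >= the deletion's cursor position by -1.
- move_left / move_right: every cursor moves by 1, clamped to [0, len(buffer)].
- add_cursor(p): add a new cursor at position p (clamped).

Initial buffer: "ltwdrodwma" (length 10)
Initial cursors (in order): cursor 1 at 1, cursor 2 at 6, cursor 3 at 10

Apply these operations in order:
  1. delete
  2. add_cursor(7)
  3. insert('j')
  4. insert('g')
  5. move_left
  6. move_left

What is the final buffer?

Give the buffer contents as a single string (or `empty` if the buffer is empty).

After op 1 (delete): buffer="twdrdwm" (len 7), cursors c1@0 c2@4 c3@7, authorship .......
After op 2 (add_cursor(7)): buffer="twdrdwm" (len 7), cursors c1@0 c2@4 c3@7 c4@7, authorship .......
After op 3 (insert('j')): buffer="jtwdrjdwmjj" (len 11), cursors c1@1 c2@6 c3@11 c4@11, authorship 1....2...34
After op 4 (insert('g')): buffer="jgtwdrjgdwmjjgg" (len 15), cursors c1@2 c2@8 c3@15 c4@15, authorship 11....22...3434
After op 5 (move_left): buffer="jgtwdrjgdwmjjgg" (len 15), cursors c1@1 c2@7 c3@14 c4@14, authorship 11....22...3434
After op 6 (move_left): buffer="jgtwdrjgdwmjjgg" (len 15), cursors c1@0 c2@6 c3@13 c4@13, authorship 11....22...3434

Answer: jgtwdrjgdwmjjgg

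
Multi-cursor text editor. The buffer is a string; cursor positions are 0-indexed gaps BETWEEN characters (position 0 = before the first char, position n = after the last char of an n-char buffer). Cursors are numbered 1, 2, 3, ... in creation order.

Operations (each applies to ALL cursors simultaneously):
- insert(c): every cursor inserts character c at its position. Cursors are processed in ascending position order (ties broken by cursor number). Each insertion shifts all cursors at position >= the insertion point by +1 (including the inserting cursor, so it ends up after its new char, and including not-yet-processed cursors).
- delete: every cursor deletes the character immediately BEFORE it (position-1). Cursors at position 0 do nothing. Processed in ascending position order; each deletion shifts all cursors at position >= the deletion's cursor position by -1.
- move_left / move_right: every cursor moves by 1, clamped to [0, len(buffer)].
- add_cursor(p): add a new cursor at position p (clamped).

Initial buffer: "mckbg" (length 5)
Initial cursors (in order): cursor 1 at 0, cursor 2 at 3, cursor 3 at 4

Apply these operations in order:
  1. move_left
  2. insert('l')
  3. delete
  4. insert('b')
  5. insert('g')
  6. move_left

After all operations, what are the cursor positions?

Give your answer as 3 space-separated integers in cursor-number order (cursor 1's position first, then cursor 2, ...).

Answer: 1 5 8

Derivation:
After op 1 (move_left): buffer="mckbg" (len 5), cursors c1@0 c2@2 c3@3, authorship .....
After op 2 (insert('l')): buffer="lmclklbg" (len 8), cursors c1@1 c2@4 c3@6, authorship 1..2.3..
After op 3 (delete): buffer="mckbg" (len 5), cursors c1@0 c2@2 c3@3, authorship .....
After op 4 (insert('b')): buffer="bmcbkbbg" (len 8), cursors c1@1 c2@4 c3@6, authorship 1..2.3..
After op 5 (insert('g')): buffer="bgmcbgkbgbg" (len 11), cursors c1@2 c2@6 c3@9, authorship 11..22.33..
After op 6 (move_left): buffer="bgmcbgkbgbg" (len 11), cursors c1@1 c2@5 c3@8, authorship 11..22.33..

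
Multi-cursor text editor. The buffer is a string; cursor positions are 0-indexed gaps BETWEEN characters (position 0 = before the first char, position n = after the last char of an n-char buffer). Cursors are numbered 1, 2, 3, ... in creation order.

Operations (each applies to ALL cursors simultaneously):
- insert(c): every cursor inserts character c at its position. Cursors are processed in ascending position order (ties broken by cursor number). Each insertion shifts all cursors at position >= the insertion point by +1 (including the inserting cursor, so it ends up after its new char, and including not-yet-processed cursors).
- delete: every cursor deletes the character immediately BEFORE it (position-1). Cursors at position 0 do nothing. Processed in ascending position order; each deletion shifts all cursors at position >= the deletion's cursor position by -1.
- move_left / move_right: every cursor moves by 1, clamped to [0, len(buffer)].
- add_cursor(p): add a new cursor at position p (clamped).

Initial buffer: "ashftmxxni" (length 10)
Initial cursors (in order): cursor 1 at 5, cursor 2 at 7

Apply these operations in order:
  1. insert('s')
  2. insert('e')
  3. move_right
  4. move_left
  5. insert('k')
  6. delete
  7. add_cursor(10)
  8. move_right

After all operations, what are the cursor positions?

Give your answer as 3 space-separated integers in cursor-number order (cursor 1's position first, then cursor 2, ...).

Answer: 8 12 11

Derivation:
After op 1 (insert('s')): buffer="ashftsmxsxni" (len 12), cursors c1@6 c2@9, authorship .....1..2...
After op 2 (insert('e')): buffer="ashftsemxsexni" (len 14), cursors c1@7 c2@11, authorship .....11..22...
After op 3 (move_right): buffer="ashftsemxsexni" (len 14), cursors c1@8 c2@12, authorship .....11..22...
After op 4 (move_left): buffer="ashftsemxsexni" (len 14), cursors c1@7 c2@11, authorship .....11..22...
After op 5 (insert('k')): buffer="ashftsekmxsekxni" (len 16), cursors c1@8 c2@13, authorship .....111..222...
After op 6 (delete): buffer="ashftsemxsexni" (len 14), cursors c1@7 c2@11, authorship .....11..22...
After op 7 (add_cursor(10)): buffer="ashftsemxsexni" (len 14), cursors c1@7 c3@10 c2@11, authorship .....11..22...
After op 8 (move_right): buffer="ashftsemxsexni" (len 14), cursors c1@8 c3@11 c2@12, authorship .....11..22...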